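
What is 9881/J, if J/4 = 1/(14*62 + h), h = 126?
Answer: 4910857/2 ≈ 2.4554e+6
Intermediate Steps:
J = 2/497 (J = 4/(14*62 + 126) = 4/(868 + 126) = 4/994 = 4*(1/994) = 2/497 ≈ 0.0040241)
9881/J = 9881/(2/497) = 9881*(497/2) = 4910857/2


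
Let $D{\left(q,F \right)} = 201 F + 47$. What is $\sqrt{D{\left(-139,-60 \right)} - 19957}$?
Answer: $i \sqrt{31970} \approx 178.8 i$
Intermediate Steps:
$D{\left(q,F \right)} = 47 + 201 F$
$\sqrt{D{\left(-139,-60 \right)} - 19957} = \sqrt{\left(47 + 201 \left(-60\right)\right) - 19957} = \sqrt{\left(47 - 12060\right) + \left(-19967 + 10\right)} = \sqrt{-12013 - 19957} = \sqrt{-31970} = i \sqrt{31970}$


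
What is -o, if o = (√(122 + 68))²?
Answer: -190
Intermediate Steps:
o = 190 (o = (√190)² = 190)
-o = -1*190 = -190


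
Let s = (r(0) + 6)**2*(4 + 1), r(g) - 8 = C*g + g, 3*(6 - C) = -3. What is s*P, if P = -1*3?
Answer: -2940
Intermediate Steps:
C = 7 (C = 6 - 1/3*(-3) = 6 + 1 = 7)
r(g) = 8 + 8*g (r(g) = 8 + (7*g + g) = 8 + 8*g)
P = -3
s = 980 (s = ((8 + 8*0) + 6)**2*(4 + 1) = ((8 + 0) + 6)**2*5 = (8 + 6)**2*5 = 14**2*5 = 196*5 = 980)
s*P = 980*(-3) = -2940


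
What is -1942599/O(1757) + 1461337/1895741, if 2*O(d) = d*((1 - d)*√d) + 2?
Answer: 6110189745565982176966/7926533860066242353351 + 2996742576954*√1757/4181232489072211 ≈ 0.80089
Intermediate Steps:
O(d) = 1 + d^(3/2)*(1 - d)/2 (O(d) = (d*((1 - d)*√d) + 2)/2 = (d*(√d*(1 - d)) + 2)/2 = (d^(3/2)*(1 - d) + 2)/2 = (2 + d^(3/2)*(1 - d))/2 = 1 + d^(3/2)*(1 - d)/2)
-1942599/O(1757) + 1461337/1895741 = -1942599/(1 + 1757^(3/2)/2 - 3087049*√1757/2) + 1461337/1895741 = -1942599/(1 + (1757*√1757)/2 - 3087049*√1757/2) + 1461337*(1/1895741) = -1942599/(1 + 1757*√1757/2 - 3087049*√1757/2) + 1461337/1895741 = -1942599/(1 - 1542646*√1757) + 1461337/1895741 = 1461337/1895741 - 1942599/(1 - 1542646*√1757)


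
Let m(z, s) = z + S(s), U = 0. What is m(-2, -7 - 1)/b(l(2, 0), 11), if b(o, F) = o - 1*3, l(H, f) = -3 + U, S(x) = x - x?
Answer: ⅓ ≈ 0.33333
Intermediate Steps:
S(x) = 0
l(H, f) = -3 (l(H, f) = -3 + 0 = -3)
m(z, s) = z (m(z, s) = z + 0 = z)
b(o, F) = -3 + o (b(o, F) = o - 3 = -3 + o)
m(-2, -7 - 1)/b(l(2, 0), 11) = -2/(-3 - 3) = -2/(-6) = -2*(-⅙) = ⅓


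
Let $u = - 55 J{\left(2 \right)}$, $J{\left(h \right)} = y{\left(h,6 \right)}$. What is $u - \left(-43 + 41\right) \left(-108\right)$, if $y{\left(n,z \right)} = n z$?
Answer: $-876$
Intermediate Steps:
$J{\left(h \right)} = 6 h$ ($J{\left(h \right)} = h 6 = 6 h$)
$u = -660$ ($u = - 55 \cdot 6 \cdot 2 = \left(-55\right) 12 = -660$)
$u - \left(-43 + 41\right) \left(-108\right) = -660 - \left(-43 + 41\right) \left(-108\right) = -660 - \left(-2\right) \left(-108\right) = -660 - 216 = -876$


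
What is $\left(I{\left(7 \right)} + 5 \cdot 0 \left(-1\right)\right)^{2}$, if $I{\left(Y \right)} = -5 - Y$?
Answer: $144$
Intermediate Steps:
$\left(I{\left(7 \right)} + 5 \cdot 0 \left(-1\right)\right)^{2} = \left(\left(-5 - 7\right) + 5 \cdot 0 \left(-1\right)\right)^{2} = \left(\left(-5 - 7\right) + 0 \left(-1\right)\right)^{2} = \left(-12 + 0\right)^{2} = \left(-12\right)^{2} = 144$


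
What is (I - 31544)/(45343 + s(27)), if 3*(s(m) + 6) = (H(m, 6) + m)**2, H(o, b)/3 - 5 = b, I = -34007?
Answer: -65551/46537 ≈ -1.4086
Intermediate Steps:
H(o, b) = 15 + 3*b
s(m) = -6 + (33 + m)**2/3 (s(m) = -6 + ((15 + 3*6) + m)**2/3 = -6 + ((15 + 18) + m)**2/3 = -6 + (33 + m)**2/3)
(I - 31544)/(45343 + s(27)) = (-34007 - 31544)/(45343 + (-6 + (33 + 27)**2/3)) = -65551/(45343 + (-6 + (1/3)*60**2)) = -65551/(45343 + (-6 + (1/3)*3600)) = -65551/(45343 + (-6 + 1200)) = -65551/(45343 + 1194) = -65551/46537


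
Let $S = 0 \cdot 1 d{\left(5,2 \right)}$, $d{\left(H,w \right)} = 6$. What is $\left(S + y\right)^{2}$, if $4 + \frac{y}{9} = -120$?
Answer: $1245456$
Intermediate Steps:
$y = -1116$ ($y = -36 + 9 \left(-120\right) = -36 - 1080 = -1116$)
$S = 0$ ($S = 0 \cdot 1 \cdot 6 = 0 \cdot 6 = 0$)
$\left(S + y\right)^{2} = \left(0 - 1116\right)^{2} = \left(-1116\right)^{2} = 1245456$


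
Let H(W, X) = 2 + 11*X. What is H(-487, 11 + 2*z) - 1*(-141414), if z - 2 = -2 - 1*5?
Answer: 141427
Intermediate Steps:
z = -5 (z = 2 + (-2 - 1*5) = 2 + (-2 - 5) = 2 - 7 = -5)
H(-487, 11 + 2*z) - 1*(-141414) = (2 + 11*(11 + 2*(-5))) - 1*(-141414) = (2 + 11*(11 - 10)) + 141414 = (2 + 11*1) + 141414 = (2 + 11) + 141414 = 13 + 141414 = 141427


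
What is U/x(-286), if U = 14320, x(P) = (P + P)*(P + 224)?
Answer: 1790/4433 ≈ 0.40379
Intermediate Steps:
x(P) = 2*P*(224 + P) (x(P) = (2*P)*(224 + P) = 2*P*(224 + P))
U/x(-286) = 14320/((2*(-286)*(224 - 286))) = 14320/((2*(-286)*(-62))) = 14320/35464 = 14320*(1/35464) = 1790/4433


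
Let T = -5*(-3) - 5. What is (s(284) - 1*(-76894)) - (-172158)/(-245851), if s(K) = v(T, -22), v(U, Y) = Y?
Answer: 18898885914/245851 ≈ 76871.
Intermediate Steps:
T = 10 (T = 15 - 5 = 10)
s(K) = -22
(s(284) - 1*(-76894)) - (-172158)/(-245851) = (-22 - 1*(-76894)) - (-172158)/(-245851) = (-22 + 76894) - (-172158)*(-1)/245851 = 76872 - 1*172158/245851 = 76872 - 172158/245851 = 18898885914/245851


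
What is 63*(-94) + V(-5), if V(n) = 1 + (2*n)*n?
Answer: -5871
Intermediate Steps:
V(n) = 1 + 2*n²
63*(-94) + V(-5) = 63*(-94) + (1 + 2*(-5)²) = -5922 + (1 + 2*25) = -5922 + (1 + 50) = -5922 + 51 = -5871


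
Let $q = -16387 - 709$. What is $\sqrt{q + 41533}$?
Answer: $\sqrt{24437} \approx 156.32$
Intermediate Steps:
$q = -17096$
$\sqrt{q + 41533} = \sqrt{-17096 + 41533} = \sqrt{24437}$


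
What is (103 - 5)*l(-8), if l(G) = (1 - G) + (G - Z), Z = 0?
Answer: 98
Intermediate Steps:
l(G) = 1 (l(G) = (1 - G) + (G - 1*0) = (1 - G) + (G + 0) = (1 - G) + G = 1)
(103 - 5)*l(-8) = (103 - 5)*1 = 98*1 = 98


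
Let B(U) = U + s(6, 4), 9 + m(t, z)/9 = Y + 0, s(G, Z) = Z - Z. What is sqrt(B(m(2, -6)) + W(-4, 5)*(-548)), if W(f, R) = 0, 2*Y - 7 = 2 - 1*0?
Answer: 9*I*sqrt(2)/2 ≈ 6.364*I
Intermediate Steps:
Y = 9/2 (Y = 7/2 + (2 - 1*0)/2 = 7/2 + (2 + 0)/2 = 7/2 + (1/2)*2 = 7/2 + 1 = 9/2 ≈ 4.5000)
s(G, Z) = 0
m(t, z) = -81/2 (m(t, z) = -81 + 9*(9/2 + 0) = -81 + 9*(9/2) = -81 + 81/2 = -81/2)
B(U) = U (B(U) = U + 0 = U)
sqrt(B(m(2, -6)) + W(-4, 5)*(-548)) = sqrt(-81/2 + 0*(-548)) = sqrt(-81/2 + 0) = sqrt(-81/2) = 9*I*sqrt(2)/2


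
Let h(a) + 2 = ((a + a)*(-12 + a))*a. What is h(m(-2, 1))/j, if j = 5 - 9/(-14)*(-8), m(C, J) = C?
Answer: 798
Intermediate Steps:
j = -1/7 (j = 5 - 9*(-1/14)*(-8) = 5 + (9/14)*(-8) = 5 - 36/7 = -1/7 ≈ -0.14286)
h(a) = -2 + 2*a**2*(-12 + a) (h(a) = -2 + ((a + a)*(-12 + a))*a = -2 + ((2*a)*(-12 + a))*a = -2 + (2*a*(-12 + a))*a = -2 + 2*a**2*(-12 + a))
h(m(-2, 1))/j = (-2 - 24*(-2)**2 + 2*(-2)**3)/(-1/7) = (-2 - 24*4 + 2*(-8))*(-7) = (-2 - 96 - 16)*(-7) = -114*(-7) = 798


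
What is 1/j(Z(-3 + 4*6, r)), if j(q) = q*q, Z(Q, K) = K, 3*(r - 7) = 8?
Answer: 9/841 ≈ 0.010702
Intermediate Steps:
r = 29/3 (r = 7 + (⅓)*8 = 7 + 8/3 = 29/3 ≈ 9.6667)
j(q) = q²
1/j(Z(-3 + 4*6, r)) = 1/((29/3)²) = 1/(841/9) = 9/841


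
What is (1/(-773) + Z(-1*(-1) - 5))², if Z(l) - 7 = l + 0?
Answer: 5373124/597529 ≈ 8.9922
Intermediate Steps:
Z(l) = 7 + l (Z(l) = 7 + (l + 0) = 7 + l)
(1/(-773) + Z(-1*(-1) - 5))² = (1/(-773) + (7 + (-1*(-1) - 5)))² = (-1/773 + (7 + (1 - 5)))² = (-1/773 + (7 - 4))² = (-1/773 + 3)² = (2318/773)² = 5373124/597529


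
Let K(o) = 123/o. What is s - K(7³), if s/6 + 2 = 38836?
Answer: 79920249/343 ≈ 2.3300e+5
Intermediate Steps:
s = 233004 (s = -12 + 6*38836 = -12 + 233016 = 233004)
s - K(7³) = 233004 - 123/(7³) = 233004 - 123/343 = 79920249/343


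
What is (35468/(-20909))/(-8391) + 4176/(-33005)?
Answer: -104499685772/827234580585 ≈ -0.12632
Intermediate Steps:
(35468/(-20909))/(-8391) + 4176/(-33005) = (35468*(-1/20909))*(-1/8391) + 4176*(-1/33005) = -35468/20909*(-1/8391) - 4176/33005 = 35468/175447419 - 4176/33005 = -104499685772/827234580585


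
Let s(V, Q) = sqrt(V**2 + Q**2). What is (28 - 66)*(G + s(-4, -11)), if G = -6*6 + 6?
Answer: 1140 - 38*sqrt(137) ≈ 695.22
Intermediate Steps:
s(V, Q) = sqrt(Q**2 + V**2)
G = -30 (G = -36 + 6 = -30)
(28 - 66)*(G + s(-4, -11)) = (28 - 66)*(-30 + sqrt((-11)**2 + (-4)**2)) = -38*(-30 + sqrt(121 + 16)) = -38*(-30 + sqrt(137)) = 1140 - 38*sqrt(137)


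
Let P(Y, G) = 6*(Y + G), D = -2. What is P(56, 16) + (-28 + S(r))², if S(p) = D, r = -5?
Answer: 1332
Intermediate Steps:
S(p) = -2
P(Y, G) = 6*G + 6*Y (P(Y, G) = 6*(G + Y) = 6*G + 6*Y)
P(56, 16) + (-28 + S(r))² = (6*16 + 6*56) + (-28 - 2)² = (96 + 336) + (-30)² = 432 + 900 = 1332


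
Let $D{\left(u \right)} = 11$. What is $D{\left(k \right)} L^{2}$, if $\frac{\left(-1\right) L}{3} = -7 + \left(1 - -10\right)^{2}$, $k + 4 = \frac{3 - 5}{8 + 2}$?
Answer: $1286604$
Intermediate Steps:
$k = - \frac{21}{5}$ ($k = -4 + \frac{3 - 5}{8 + 2} = -4 + \frac{3 - 5}{10} = -4 + \left(3 - 5\right) \frac{1}{10} = -4 - \frac{1}{5} = - \frac{21}{5} \approx -4.2$)
$L = -342$ ($L = - 3 \left(-7 + \left(1 - -10\right)^{2}\right) = - 3 \left(-7 + \left(1 + \left(-5 + 15\right)\right)^{2}\right) = - 3 \left(-7 + \left(1 + 10\right)^{2}\right) = - 3 \left(-7 + 11^{2}\right) = - 3 \left(-7 + 121\right) = \left(-3\right) 114 = -342$)
$D{\left(k \right)} L^{2} = 11 \left(-342\right)^{2} = 11 \cdot 116964 = 1286604$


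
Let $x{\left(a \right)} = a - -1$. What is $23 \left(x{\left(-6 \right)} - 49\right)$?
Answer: $-1242$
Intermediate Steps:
$x{\left(a \right)} = 1 + a$ ($x{\left(a \right)} = a + 1 = 1 + a$)
$23 \left(x{\left(-6 \right)} - 49\right) = 23 \left(\left(1 - 6\right) - 49\right) = 23 \left(-5 - 49\right) = 23 \left(-54\right) = -1242$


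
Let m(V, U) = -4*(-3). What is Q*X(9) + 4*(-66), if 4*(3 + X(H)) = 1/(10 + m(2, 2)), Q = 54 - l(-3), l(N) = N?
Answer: -38223/88 ≈ -434.35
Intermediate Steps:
m(V, U) = 12
Q = 57 (Q = 54 - 1*(-3) = 54 + 3 = 57)
X(H) = -263/88 (X(H) = -3 + 1/(4*(10 + 12)) = -3 + (1/4)/22 = -3 + (1/4)*(1/22) = -3 + 1/88 = -263/88)
Q*X(9) + 4*(-66) = 57*(-263/88) + 4*(-66) = -14991/88 - 264 = -38223/88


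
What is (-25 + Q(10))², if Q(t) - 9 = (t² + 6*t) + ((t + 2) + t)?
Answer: 27556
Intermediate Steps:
Q(t) = 11 + t² + 8*t (Q(t) = 9 + ((t² + 6*t) + ((t + 2) + t)) = 9 + ((t² + 6*t) + ((2 + t) + t)) = 9 + ((t² + 6*t) + (2 + 2*t)) = 9 + (2 + t² + 8*t) = 11 + t² + 8*t)
(-25 + Q(10))² = (-25 + (11 + 10² + 8*10))² = (-25 + (11 + 100 + 80))² = (-25 + 191)² = 166² = 27556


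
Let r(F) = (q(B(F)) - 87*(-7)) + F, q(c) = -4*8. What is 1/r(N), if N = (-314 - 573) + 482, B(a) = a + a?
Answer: 1/172 ≈ 0.0058140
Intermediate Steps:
B(a) = 2*a
N = -405 (N = -887 + 482 = -405)
q(c) = -32
r(F) = 577 + F (r(F) = (-32 - 87*(-7)) + F = (-32 + 609) + F = 577 + F)
1/r(N) = 1/(577 - 405) = 1/172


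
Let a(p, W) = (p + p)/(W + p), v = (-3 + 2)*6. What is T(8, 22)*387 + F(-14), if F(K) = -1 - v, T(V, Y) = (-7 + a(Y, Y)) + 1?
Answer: -1930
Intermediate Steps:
v = -6 (v = -1*6 = -6)
a(p, W) = 2*p/(W + p) (a(p, W) = (2*p)/(W + p) = 2*p/(W + p))
T(V, Y) = -5 (T(V, Y) = (-7 + 2*Y/(Y + Y)) + 1 = (-7 + 2*Y/((2*Y))) + 1 = (-7 + 2*Y*(1/(2*Y))) + 1 = (-7 + 1) + 1 = -6 + 1 = -5)
F(K) = 5 (F(K) = -1 - 1*(-6) = -1 + 6 = 5)
T(8, 22)*387 + F(-14) = -5*387 + 5 = -1935 + 5 = -1930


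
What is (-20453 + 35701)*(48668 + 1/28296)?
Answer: 2624771143474/3537 ≈ 7.4209e+8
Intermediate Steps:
(-20453 + 35701)*(48668 + 1/28296) = 15248*(48668 + 1/28296) = 15248*(1377109729/28296) = 2624771143474/3537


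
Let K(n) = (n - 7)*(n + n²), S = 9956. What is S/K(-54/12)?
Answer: -79648/1449 ≈ -54.968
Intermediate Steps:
K(n) = (-7 + n)*(n + n²)
S/K(-54/12) = 9956/(((-54/12)*(-7 + (-54/12)² - (-324)/12))) = 9956/(((-54*1/12)*(-7 + (-54*1/12)² - (-324)/12))) = 9956/((-9*(-7 + (-9/2)² - 6*(-9/2))/2)) = 9956/((-9*(-7 + 81/4 + 27)/2)) = 9956/((-9/2*161/4)) = 9956/(-1449/8) = 9956*(-8/1449) = -79648/1449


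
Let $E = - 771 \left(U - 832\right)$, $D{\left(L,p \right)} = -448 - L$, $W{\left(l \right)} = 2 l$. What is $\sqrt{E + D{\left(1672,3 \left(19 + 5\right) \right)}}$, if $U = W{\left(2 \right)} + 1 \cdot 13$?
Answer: $\sqrt{626245} \approx 791.36$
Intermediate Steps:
$U = 17$ ($U = 2 \cdot 2 + 1 \cdot 13 = 4 + 13 = 17$)
$E = 628365$ ($E = - 771 \left(17 - 832\right) = \left(-771\right) \left(-815\right) = 628365$)
$\sqrt{E + D{\left(1672,3 \left(19 + 5\right) \right)}} = \sqrt{628365 - 2120} = \sqrt{626245}$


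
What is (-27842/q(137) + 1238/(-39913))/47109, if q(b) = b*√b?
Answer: -1238/1880261517 - 27842*√137/884188821 ≈ -0.00036922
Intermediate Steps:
q(b) = b^(3/2)
(-27842/q(137) + 1238/(-39913))/47109 = (-27842*√137/18769 + 1238/(-39913))/47109 = (-27842*√137/18769 + 1238*(-1/39913))*(1/47109) = (-27842*√137/18769 - 1238/39913)*(1/47109) = (-1238/39913 - 27842*√137/18769)*(1/47109) = -1238/1880261517 - 27842*√137/884188821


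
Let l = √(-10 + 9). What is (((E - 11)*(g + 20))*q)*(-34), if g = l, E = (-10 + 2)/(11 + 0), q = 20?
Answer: 1754400/11 + 87720*I/11 ≈ 1.5949e+5 + 7974.5*I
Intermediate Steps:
l = I (l = √(-1) = I ≈ 1.0*I)
E = -8/11 ≈ -0.72727
g = I ≈ 1.0*I
(((E - 11)*(g + 20))*q)*(-34) = (((-8/11 - 11)*(I + 20))*20)*(-34) = (-129*(20 + I)/11*20)*(-34) = ((-2580/11 - 129*I/11)*20)*(-34) = (-51600/11 - 2580*I/11)*(-34) = 1754400/11 + 87720*I/11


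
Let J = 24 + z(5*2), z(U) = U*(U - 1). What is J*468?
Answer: 53352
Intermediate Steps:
z(U) = U*(-1 + U)
J = 114 (J = 24 + (5*2)*(-1 + 5*2) = 24 + 10*(-1 + 10) = 24 + 10*9 = 24 + 90 = 114)
J*468 = 114*468 = 53352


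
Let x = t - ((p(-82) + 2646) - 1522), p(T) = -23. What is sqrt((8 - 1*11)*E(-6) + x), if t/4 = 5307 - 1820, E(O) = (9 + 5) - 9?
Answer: 4*sqrt(802) ≈ 113.28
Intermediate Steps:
E(O) = 5 (E(O) = 14 - 9 = 5)
t = 13948 (t = 4*(5307 - 1820) = 4*3487 = 13948)
x = 12847 (x = 13948 - ((-23 + 2646) - 1522) = 13948 - (2623 - 1522) = 13948 - 1*1101 = 13948 - 1101 = 12847)
sqrt((8 - 1*11)*E(-6) + x) = sqrt((8 - 1*11)*5 + 12847) = sqrt((8 - 11)*5 + 12847) = sqrt(-3*5 + 12847) = sqrt(-15 + 12847) = sqrt(12832) = 4*sqrt(802)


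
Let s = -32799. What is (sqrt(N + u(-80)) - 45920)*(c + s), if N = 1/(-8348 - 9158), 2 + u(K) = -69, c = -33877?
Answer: 3061761920 - 100014*I*sqrt(2417631118)/8753 ≈ 3.0618e+9 - 5.6182e+5*I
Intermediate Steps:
u(K) = -71 (u(K) = -2 - 69 = -71)
N = -1/17506 (N = 1/(-17506) = -1/17506 ≈ -5.7123e-5)
(sqrt(N + u(-80)) - 45920)*(c + s) = (sqrt(-1/17506 - 71) - 45920)*(-33877 - 32799) = (sqrt(-1242927/17506) - 45920)*(-66676) = (3*I*sqrt(2417631118)/17506 - 45920)*(-66676) = (-45920 + 3*I*sqrt(2417631118)/17506)*(-66676) = 3061761920 - 100014*I*sqrt(2417631118)/8753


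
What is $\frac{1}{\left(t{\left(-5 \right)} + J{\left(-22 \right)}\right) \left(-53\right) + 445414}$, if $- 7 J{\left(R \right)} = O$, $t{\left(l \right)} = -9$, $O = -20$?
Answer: $\frac{7}{3120177} \approx 2.2435 \cdot 10^{-6}$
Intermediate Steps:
$J{\left(R \right)} = \frac{20}{7}$ ($J{\left(R \right)} = \left(- \frac{1}{7}\right) \left(-20\right) = \frac{20}{7}$)
$\frac{1}{\left(t{\left(-5 \right)} + J{\left(-22 \right)}\right) \left(-53\right) + 445414} = \frac{1}{\left(-9 + \frac{20}{7}\right) \left(-53\right) + 445414} = \frac{1}{\left(- \frac{43}{7}\right) \left(-53\right) + 445414} = \frac{1}{\frac{2279}{7} + 445414} = \frac{1}{\frac{3120177}{7}} = \frac{7}{3120177}$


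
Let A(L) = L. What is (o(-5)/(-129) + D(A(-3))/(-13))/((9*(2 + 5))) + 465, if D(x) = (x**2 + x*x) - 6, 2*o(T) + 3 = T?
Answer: 49126219/105651 ≈ 464.99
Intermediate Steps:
o(T) = -3/2 + T/2
D(x) = -6 + 2*x**2 (D(x) = (x**2 + x**2) - 6 = 2*x**2 - 6 = -6 + 2*x**2)
(o(-5)/(-129) + D(A(-3))/(-13))/((9*(2 + 5))) + 465 = ((-3/2 + (1/2)*(-5))/(-129) + (-6 + 2*(-3)**2)/(-13))/((9*(2 + 5))) + 465 = ((-3/2 - 5/2)*(-1/129) + (-6 + 2*9)*(-1/13))/((9*7)) + 465 = (-4*(-1/129) + (-6 + 18)*(-1/13))/63 + 465 = (4/129 + 12*(-1/13))*(1/63) + 465 = (4/129 - 12/13)*(1/63) + 465 = -1496/1677*1/63 + 465 = -1496/105651 + 465 = 49126219/105651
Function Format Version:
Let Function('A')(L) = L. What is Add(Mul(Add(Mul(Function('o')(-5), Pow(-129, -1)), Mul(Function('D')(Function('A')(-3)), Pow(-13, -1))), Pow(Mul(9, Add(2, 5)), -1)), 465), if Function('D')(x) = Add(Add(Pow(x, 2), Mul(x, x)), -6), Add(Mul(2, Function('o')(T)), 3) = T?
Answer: Rational(49126219, 105651) ≈ 464.99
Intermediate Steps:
Function('o')(T) = Add(Rational(-3, 2), Mul(Rational(1, 2), T))
Function('D')(x) = Add(-6, Mul(2, Pow(x, 2))) (Function('D')(x) = Add(Add(Pow(x, 2), Pow(x, 2)), -6) = Add(Mul(2, Pow(x, 2)), -6) = Add(-6, Mul(2, Pow(x, 2))))
Add(Mul(Add(Mul(Function('o')(-5), Pow(-129, -1)), Mul(Function('D')(Function('A')(-3)), Pow(-13, -1))), Pow(Mul(9, Add(2, 5)), -1)), 465) = Add(Mul(Add(Mul(Add(Rational(-3, 2), Mul(Rational(1, 2), -5)), Pow(-129, -1)), Mul(Add(-6, Mul(2, Pow(-3, 2))), Pow(-13, -1))), Pow(Mul(9, Add(2, 5)), -1)), 465) = Add(Mul(Add(Mul(Add(Rational(-3, 2), Rational(-5, 2)), Rational(-1, 129)), Mul(Add(-6, Mul(2, 9)), Rational(-1, 13))), Pow(Mul(9, 7), -1)), 465) = Add(Mul(Add(Mul(-4, Rational(-1, 129)), Mul(Add(-6, 18), Rational(-1, 13))), Pow(63, -1)), 465) = Add(Mul(Add(Rational(4, 129), Mul(12, Rational(-1, 13))), Rational(1, 63)), 465) = Add(Mul(Add(Rational(4, 129), Rational(-12, 13)), Rational(1, 63)), 465) = Add(Mul(Rational(-1496, 1677), Rational(1, 63)), 465) = Add(Rational(-1496, 105651), 465) = Rational(49126219, 105651)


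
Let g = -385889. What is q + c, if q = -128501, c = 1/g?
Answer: -49587122390/385889 ≈ -1.2850e+5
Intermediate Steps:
c = -1/385889 (c = 1/(-385889) = -1/385889 ≈ -2.5914e-6)
q + c = -128501 - 1/385889 = -49587122390/385889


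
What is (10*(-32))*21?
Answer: -6720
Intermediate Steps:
(10*(-32))*21 = -320*21 = -6720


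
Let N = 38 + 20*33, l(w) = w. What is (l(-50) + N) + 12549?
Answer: 13197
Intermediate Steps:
N = 698 (N = 38 + 660 = 698)
(l(-50) + N) + 12549 = (-50 + 698) + 12549 = 648 + 12549 = 13197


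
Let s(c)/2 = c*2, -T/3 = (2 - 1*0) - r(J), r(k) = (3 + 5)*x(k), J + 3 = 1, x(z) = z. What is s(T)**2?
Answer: 46656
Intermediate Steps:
J = -2 (J = -3 + 1 = -2)
r(k) = 8*k (r(k) = (3 + 5)*k = 8*k)
T = -54 (T = -3*((2 - 1*0) - 8*(-2)) = -3*((2 + 0) - 1*(-16)) = -3*(2 + 16) = -3*18 = -54)
s(c) = 4*c (s(c) = 2*(c*2) = 2*(2*c) = 4*c)
s(T)**2 = (4*(-54))**2 = (-216)**2 = 46656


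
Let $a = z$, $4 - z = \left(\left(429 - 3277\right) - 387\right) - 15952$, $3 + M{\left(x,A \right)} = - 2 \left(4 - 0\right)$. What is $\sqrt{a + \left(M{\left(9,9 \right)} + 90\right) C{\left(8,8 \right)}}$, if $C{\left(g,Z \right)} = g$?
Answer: $\sqrt{19823} \approx 140.79$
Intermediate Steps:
$M{\left(x,A \right)} = -11$ ($M{\left(x,A \right)} = -3 - 2 \left(4 - 0\right) = -3 - 2 \left(4 + 0\right) = -3 - 8 = -11$)
$z = 19191$ ($z = 4 - \left(\left(\left(429 - 3277\right) - 387\right) - 15952\right) = 4 - \left(\left(-2848 - 387\right) - 15952\right) = 4 - \left(-3235 - 15952\right) = 4 - -19187 = 4 + 19187 = 19191$)
$a = 19191$
$\sqrt{a + \left(M{\left(9,9 \right)} + 90\right) C{\left(8,8 \right)}} = \sqrt{19191 + \left(-11 + 90\right) 8} = \sqrt{19191 + 79 \cdot 8} = \sqrt{19191 + 632} = \sqrt{19823}$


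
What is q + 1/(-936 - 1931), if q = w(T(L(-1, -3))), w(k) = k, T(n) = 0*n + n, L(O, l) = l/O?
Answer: 8600/2867 ≈ 2.9997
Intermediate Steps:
T(n) = n (T(n) = 0 + n = n)
q = 3 (q = -3/(-1) = -3*(-1) = 3)
q + 1/(-936 - 1931) = 3 + 1/(-936 - 1931) = 3 + 1/(-2867) = 3 - 1/2867 = 8600/2867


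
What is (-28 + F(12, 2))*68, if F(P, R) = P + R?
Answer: -952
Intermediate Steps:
(-28 + F(12, 2))*68 = (-28 + (12 + 2))*68 = (-28 + 14)*68 = -14*68 = -952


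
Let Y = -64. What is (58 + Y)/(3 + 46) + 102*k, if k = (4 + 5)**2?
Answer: 404832/49 ≈ 8261.9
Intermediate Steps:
k = 81 (k = 9**2 = 81)
(58 + Y)/(3 + 46) + 102*k = (58 - 64)/(3 + 46) + 102*81 = -6/49 + 8262 = 404832/49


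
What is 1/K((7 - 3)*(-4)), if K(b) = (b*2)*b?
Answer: 1/512 ≈ 0.0019531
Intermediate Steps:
K(b) = 2*b**2 (K(b) = (2*b)*b = 2*b**2)
1/K((7 - 3)*(-4)) = 1/(2*((7 - 3)*(-4))**2) = 1/(2*(4*(-4))**2) = 1/(2*(-16)**2) = 1/(2*256) = 1/512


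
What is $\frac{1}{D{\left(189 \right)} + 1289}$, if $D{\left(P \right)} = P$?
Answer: $\frac{1}{1478} \approx 0.00067659$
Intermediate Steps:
$\frac{1}{D{\left(189 \right)} + 1289} = \frac{1}{189 + 1289} = \frac{1}{1478}$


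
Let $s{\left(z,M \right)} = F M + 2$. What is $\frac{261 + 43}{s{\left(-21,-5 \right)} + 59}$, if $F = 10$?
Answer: $\frac{304}{11} \approx 27.636$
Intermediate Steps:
$s{\left(z,M \right)} = 2 + 10 M$ ($s{\left(z,M \right)} = 10 M + 2 = 2 + 10 M$)
$\frac{261 + 43}{s{\left(-21,-5 \right)} + 59} = \frac{261 + 43}{\left(2 + 10 \left(-5\right)\right) + 59} = \frac{304}{\left(2 - 50\right) + 59} = \frac{304}{-48 + 59} = \frac{304}{11}$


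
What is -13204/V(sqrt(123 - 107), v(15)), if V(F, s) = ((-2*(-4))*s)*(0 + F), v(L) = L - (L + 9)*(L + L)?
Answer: 3301/5640 ≈ 0.58528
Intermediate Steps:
v(L) = L - 2*L*(9 + L) (v(L) = L - (9 + L)*2*L = L - 2*L*(9 + L))
V(F, s) = 8*F*s (V(F, s) = (8*s)*F = 8*F*s)
-13204/V(sqrt(123 - 107), v(15)) = -13204*(-1/(120*(17 + 2*15)*sqrt(123 - 107))) = -13204*(-1/(480*(17 + 30))) = -13204/(8*4*(-1*15*47)) = -13204/(8*4*(-705)) = -13204/(-22560) = -13204*(-1/22560) = 3301/5640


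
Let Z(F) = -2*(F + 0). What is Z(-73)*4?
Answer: 584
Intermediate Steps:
Z(F) = -2*F
Z(-73)*4 = -2*(-73)*4 = 146*4 = 584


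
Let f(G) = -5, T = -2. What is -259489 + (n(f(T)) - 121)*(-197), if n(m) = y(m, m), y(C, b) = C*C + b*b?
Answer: -245502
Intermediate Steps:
y(C, b) = C² + b²
n(m) = 2*m² (n(m) = m² + m² = 2*m²)
-259489 + (n(f(T)) - 121)*(-197) = -259489 + (2*(-5)² - 121)*(-197) = -259489 + (2*25 - 121)*(-197) = -259489 + (50 - 121)*(-197) = -259489 - 71*(-197) = -259489 + 13987 = -245502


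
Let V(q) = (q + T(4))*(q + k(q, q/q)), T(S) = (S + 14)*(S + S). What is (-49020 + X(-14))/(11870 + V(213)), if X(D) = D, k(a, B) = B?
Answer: -24517/44134 ≈ -0.55551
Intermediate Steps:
T(S) = 2*S*(14 + S) (T(S) = (14 + S)*(2*S) = 2*S*(14 + S))
V(q) = (1 + q)*(144 + q) (V(q) = (q + 2*4*(14 + 4))*(q + q/q) = (q + 2*4*18)*(q + 1) = (q + 144)*(1 + q) = (144 + q)*(1 + q) = (1 + q)*(144 + q))
(-49020 + X(-14))/(11870 + V(213)) = (-49020 - 14)/(11870 + (144 + 213**2 + 145*213)) = -49034/(11870 + (144 + 45369 + 30885)) = -49034/(11870 + 76398) = -49034/88268 = -49034*1/88268 = -24517/44134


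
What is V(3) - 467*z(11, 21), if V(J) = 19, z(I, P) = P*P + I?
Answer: -211065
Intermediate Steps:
z(I, P) = I + P² (z(I, P) = P² + I = I + P²)
V(3) - 467*z(11, 21) = 19 - 467*(11 + 21²) = 19 - 467*(11 + 441) = 19 - 467*452 = 19 - 211084 = -211065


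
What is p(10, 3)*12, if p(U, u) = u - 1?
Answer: 24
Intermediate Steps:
p(U, u) = -1 + u
p(10, 3)*12 = (-1 + 3)*12 = 2*12 = 24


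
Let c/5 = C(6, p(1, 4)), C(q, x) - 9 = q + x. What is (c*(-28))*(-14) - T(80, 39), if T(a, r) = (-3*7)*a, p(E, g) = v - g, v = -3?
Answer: 17360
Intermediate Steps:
p(E, g) = -3 - g
T(a, r) = -21*a
C(q, x) = 9 + q + x (C(q, x) = 9 + (q + x) = 9 + q + x)
c = 40 (c = 5*(9 + 6 + (-3 - 1*4)) = 5*(9 + 6 + (-3 - 4)) = 5*(9 + 6 - 7) = 5*8 = 40)
(c*(-28))*(-14) - T(80, 39) = (40*(-28))*(-14) - (-21)*80 = -1120*(-14) - 1*(-1680) = 15680 + 1680 = 17360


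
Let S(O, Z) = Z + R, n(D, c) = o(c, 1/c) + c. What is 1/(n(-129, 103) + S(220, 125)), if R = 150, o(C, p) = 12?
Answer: 1/390 ≈ 0.0025641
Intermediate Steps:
n(D, c) = 12 + c
S(O, Z) = 150 + Z (S(O, Z) = Z + 150 = 150 + Z)
1/(n(-129, 103) + S(220, 125)) = 1/((12 + 103) + (150 + 125)) = 1/(115 + 275) = 1/390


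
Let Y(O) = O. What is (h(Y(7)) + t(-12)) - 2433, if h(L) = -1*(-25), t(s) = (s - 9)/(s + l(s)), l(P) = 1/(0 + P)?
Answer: -348908/145 ≈ -2406.3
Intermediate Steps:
l(P) = 1/P
t(s) = (-9 + s)/(s + 1/s) (t(s) = (s - 9)/(s + 1/s) = (-9 + s)/(s + 1/s))
h(L) = 25
(h(Y(7)) + t(-12)) - 2433 = (25 - 12*(-9 - 12)/(1 + (-12)**2)) - 2433 = (25 - 12*(-21)/(1 + 144)) - 2433 = (25 - 12*(-21)/145) - 2433 = (25 - 12*1/145*(-21)) - 2433 = (25 + 252/145) - 2433 = 3877/145 - 2433 = -348908/145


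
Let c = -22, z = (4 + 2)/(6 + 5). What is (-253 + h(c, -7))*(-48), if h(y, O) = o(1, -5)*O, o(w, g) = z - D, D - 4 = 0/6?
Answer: 120816/11 ≈ 10983.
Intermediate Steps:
D = 4 (D = 4 + 0/6 = 4 + 0*(⅙) = 4 + 0 = 4)
z = 6/11 ≈ 0.54545
o(w, g) = -38/11 (o(w, g) = 6/11 - 1*4 = 6/11 - 4 = -38/11)
h(y, O) = -38*O/11
(-253 + h(c, -7))*(-48) = (-253 - 38/11*(-7))*(-48) = (-253 + 266/11)*(-48) = -2517/11*(-48) = 120816/11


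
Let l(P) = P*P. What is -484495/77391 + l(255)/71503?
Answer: -29610496210/5533688673 ≈ -5.3510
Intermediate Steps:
l(P) = P**2
-484495/77391 + l(255)/71503 = -484495/77391 + 255**2/71503 = -484495*1/77391 + 65025*(1/71503) = -484495/77391 + 65025/71503 = -29610496210/5533688673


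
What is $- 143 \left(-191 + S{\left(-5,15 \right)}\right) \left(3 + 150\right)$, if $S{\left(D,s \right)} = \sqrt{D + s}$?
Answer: $4178889 - 21879 \sqrt{10} \approx 4.1097 \cdot 10^{6}$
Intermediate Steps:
$- 143 \left(-191 + S{\left(-5,15 \right)}\right) \left(3 + 150\right) = - 143 \left(-191 + \sqrt{-5 + 15}\right) \left(3 + 150\right) = - 143 \left(-191 + \sqrt{10}\right) 153 = - 143 \left(-29223 + 153 \sqrt{10}\right) = 4178889 - 21879 \sqrt{10}$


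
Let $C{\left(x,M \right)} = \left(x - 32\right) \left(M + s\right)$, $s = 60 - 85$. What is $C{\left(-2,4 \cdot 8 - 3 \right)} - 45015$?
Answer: $-45151$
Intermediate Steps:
$s = -25$
$C{\left(x,M \right)} = \left(-32 + x\right) \left(-25 + M\right)$ ($C{\left(x,M \right)} = \left(x - 32\right) \left(M - 25\right) = \left(-32 + x\right) \left(-25 + M\right)$)
$C{\left(-2,4 \cdot 8 - 3 \right)} - 45015 = \left(800 - 32 \left(4 \cdot 8 - 3\right) - -50 + \left(4 \cdot 8 - 3\right) \left(-2\right)\right) - 45015 = \left(800 - 32 \left(32 - 3\right) + 50 + \left(32 - 3\right) \left(-2\right)\right) - 45015 = \left(800 - 928 + 50 + 29 \left(-2\right)\right) - 45015 = \left(800 - 928 + 50 - 58\right) - 45015 = -136 - 45015 = -45151$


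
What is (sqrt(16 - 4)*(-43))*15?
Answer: -1290*sqrt(3) ≈ -2234.3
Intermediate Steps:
(sqrt(16 - 4)*(-43))*15 = (sqrt(12)*(-43))*15 = ((2*sqrt(3))*(-43))*15 = -86*sqrt(3)*15 = -1290*sqrt(3)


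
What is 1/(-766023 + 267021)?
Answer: -1/499002 ≈ -2.0040e-6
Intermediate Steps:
1/(-766023 + 267021) = 1/(-499002) = -1/499002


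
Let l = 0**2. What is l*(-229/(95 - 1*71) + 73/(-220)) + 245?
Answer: 245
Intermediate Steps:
l = 0
l*(-229/(95 - 1*71) + 73/(-220)) + 245 = 0*(-229/(95 - 1*71) + 73/(-220)) + 245 = 0*(-229/(95 - 71) + 73*(-1/220)) + 245 = 0*(-229/24 - 73/220) + 245 = 0*(-13033/1320) + 245 = 0 + 245 = 245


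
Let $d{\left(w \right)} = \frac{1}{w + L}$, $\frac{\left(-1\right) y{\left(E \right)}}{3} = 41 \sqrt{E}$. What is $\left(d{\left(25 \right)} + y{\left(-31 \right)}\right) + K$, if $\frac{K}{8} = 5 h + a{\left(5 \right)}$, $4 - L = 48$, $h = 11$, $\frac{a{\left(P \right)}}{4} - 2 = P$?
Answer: $\frac{12615}{19} - 123 i \sqrt{31} \approx 663.95 - 684.83 i$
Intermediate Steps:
$a{\left(P \right)} = 8 + 4 P$
$L = -44$ ($L = 4 - 48 = -44$)
$K = 664$ ($K = 8 \left(5 \cdot 11 + \left(8 + 4 \cdot 5\right)\right) = 8 \left(55 + \left(8 + 20\right)\right) = 8 \left(55 + 28\right) = 8 \cdot 83 = 664$)
$y{\left(E \right)} = - 123 \sqrt{E}$ ($y{\left(E \right)} = - 3 \cdot 41 \sqrt{E} = - 123 \sqrt{E}$)
$d{\left(w \right)} = \frac{1}{-44 + w}$ ($d{\left(w \right)} = \frac{1}{w - 44} = \frac{1}{-44 + w}$)
$\left(d{\left(25 \right)} + y{\left(-31 \right)}\right) + K = \left(\frac{1}{-44 + 25} - 123 \sqrt{-31}\right) + 664 = \left(\frac{1}{-19} - 123 i \sqrt{31}\right) + 664 = \left(- \frac{1}{19} - 123 i \sqrt{31}\right) + 664 = \frac{12615}{19} - 123 i \sqrt{31}$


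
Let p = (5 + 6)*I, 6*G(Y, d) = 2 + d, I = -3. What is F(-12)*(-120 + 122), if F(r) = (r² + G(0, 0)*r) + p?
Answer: 214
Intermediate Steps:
G(Y, d) = ⅓ + d/6 (G(Y, d) = (2 + d)/6 = ⅓ + d/6)
p = -33 (p = (5 + 6)*(-3) = 11*(-3) = -33)
F(r) = -33 + r² + r/3 (F(r) = (r² + (⅓ + (⅙)*0)*r) - 33 = (r² + (⅓ + 0)*r) - 33 = (r² + r/3) - 33 = -33 + r² + r/3)
F(-12)*(-120 + 122) = (-33 + (-12)² + (⅓)*(-12))*(-120 + 122) = (-33 + 144 - 4)*2 = 107*2 = 214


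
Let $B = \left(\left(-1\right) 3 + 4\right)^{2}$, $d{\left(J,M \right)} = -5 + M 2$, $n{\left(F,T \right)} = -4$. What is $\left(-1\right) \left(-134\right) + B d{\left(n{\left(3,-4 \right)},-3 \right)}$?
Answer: $123$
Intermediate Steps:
$d{\left(J,M \right)} = -5 + 2 M$
$B = 1$ ($B = \left(-3 + 4\right)^{2} = 1^{2} = 1$)
$\left(-1\right) \left(-134\right) + B d{\left(n{\left(3,-4 \right)},-3 \right)} = \left(-1\right) \left(-134\right) + 1 \left(-5 + 2 \left(-3\right)\right) = 134 + 1 \left(-5 - 6\right) = 134 + 1 \left(-11\right) = 134 - 11 = 123$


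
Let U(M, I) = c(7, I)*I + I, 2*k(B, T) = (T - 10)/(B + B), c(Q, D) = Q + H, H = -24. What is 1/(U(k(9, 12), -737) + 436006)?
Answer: 1/447798 ≈ 2.2332e-6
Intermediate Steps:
c(Q, D) = -24 + Q (c(Q, D) = Q - 24 = -24 + Q)
k(B, T) = (-10 + T)/(4*B) (k(B, T) = ((T - 10)/(B + B))/2 = ((-10 + T)/((2*B)))/2 = ((-10 + T)*(1/(2*B)))/2 = ((-10 + T)/(2*B))/2 = (-10 + T)/(4*B))
U(M, I) = -16*I (U(M, I) = (-24 + 7)*I + I = -17*I + I = -16*I)
1/(U(k(9, 12), -737) + 436006) = 1/(-16*(-737) + 436006) = 1/(11792 + 436006) = 1/447798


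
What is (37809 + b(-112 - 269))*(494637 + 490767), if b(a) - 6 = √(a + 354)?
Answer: 37263052260 + 2956212*I*√3 ≈ 3.7263e+10 + 5.1203e+6*I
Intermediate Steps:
b(a) = 6 + √(354 + a) (b(a) = 6 + √(a + 354) = 6 + √(354 + a))
(37809 + b(-112 - 269))*(494637 + 490767) = (37809 + (6 + √(354 + (-112 - 269))))*(494637 + 490767) = (37809 + (6 + √(354 - 381)))*985404 = (37809 + (6 + √(-27)))*985404 = (37809 + (6 + 3*I*√3))*985404 = (37815 + 3*I*√3)*985404 = 37263052260 + 2956212*I*√3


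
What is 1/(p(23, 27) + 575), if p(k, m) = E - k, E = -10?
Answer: 1/542 ≈ 0.0018450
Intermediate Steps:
p(k, m) = -10 - k
1/(p(23, 27) + 575) = 1/((-10 - 1*23) + 575) = 1/((-10 - 23) + 575) = 1/(-33 + 575) = 1/542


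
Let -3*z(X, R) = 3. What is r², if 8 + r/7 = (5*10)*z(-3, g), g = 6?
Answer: 164836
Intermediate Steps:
z(X, R) = -1 (z(X, R) = -⅓*3 = -1)
r = -406 (r = -56 + 7*((5*10)*(-1)) = -56 + 7*(50*(-1)) = -56 + 7*(-50) = -56 - 350 = -406)
r² = (-406)² = 164836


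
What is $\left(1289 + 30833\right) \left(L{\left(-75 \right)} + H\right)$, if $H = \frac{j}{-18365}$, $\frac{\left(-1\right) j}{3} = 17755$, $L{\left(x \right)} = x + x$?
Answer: $- \frac{17355420234}{3673} \approx -4.7251 \cdot 10^{6}$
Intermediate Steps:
$L{\left(x \right)} = 2 x$
$j = -53265$ ($j = \left(-3\right) 17755 = -53265$)
$H = \frac{10653}{3673}$ ($H = - \frac{53265}{-18365} = \left(-53265\right) \left(- \frac{1}{18365}\right) = \frac{10653}{3673} \approx 2.9004$)
$\left(1289 + 30833\right) \left(L{\left(-75 \right)} + H\right) = \left(1289 + 30833\right) \left(2 \left(-75\right) + \frac{10653}{3673}\right) = 32122 \left(-150 + \frac{10653}{3673}\right) = 32122 \left(- \frac{540297}{3673}\right) = - \frac{17355420234}{3673}$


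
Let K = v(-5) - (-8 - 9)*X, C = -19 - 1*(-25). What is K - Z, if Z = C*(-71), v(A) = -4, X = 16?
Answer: 694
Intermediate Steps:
C = 6 (C = -19 + 25 = 6)
Z = -426 (Z = 6*(-71) = -426)
K = 268 (K = -4 - (-8 - 9)*16 = -4 - (-17)*16 = -4 - 1*(-272) = -4 + 272 = 268)
K - Z = 268 - 1*(-426) = 268 + 426 = 694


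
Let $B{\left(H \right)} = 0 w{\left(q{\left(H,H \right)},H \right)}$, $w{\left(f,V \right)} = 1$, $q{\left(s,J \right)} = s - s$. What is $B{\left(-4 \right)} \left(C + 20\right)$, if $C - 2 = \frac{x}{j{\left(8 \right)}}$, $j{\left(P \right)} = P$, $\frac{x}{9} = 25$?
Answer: $0$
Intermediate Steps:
$x = 225$ ($x = 9 \cdot 25 = 225$)
$q{\left(s,J \right)} = 0$
$C = \frac{241}{8}$ ($C = 2 + \frac{225}{8} = \frac{241}{8} \approx 30.125$)
$B{\left(H \right)} = 0$ ($B{\left(H \right)} = 0 \cdot 1 = 0$)
$B{\left(-4 \right)} \left(C + 20\right) = 0 \left(\frac{241}{8} + 20\right) = 0 \cdot \frac{401}{8} = 0$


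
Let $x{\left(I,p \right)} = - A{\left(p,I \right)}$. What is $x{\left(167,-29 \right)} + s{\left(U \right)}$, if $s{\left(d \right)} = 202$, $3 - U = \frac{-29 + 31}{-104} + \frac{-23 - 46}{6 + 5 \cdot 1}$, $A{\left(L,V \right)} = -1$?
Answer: $203$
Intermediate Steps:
$U = \frac{5315}{572}$ ($U = 3 - \left(\frac{-29 + 31}{-104} + \frac{-23 - 46}{6 + 5 \cdot 1}\right) = 3 - \left(2 \left(- \frac{1}{104}\right) + \frac{-23 - 46}{6 + 5}\right) = 3 - \left(- \frac{1}{52} - \frac{69}{11}\right) = 3 - - \frac{3599}{572} = 3 + \frac{3599}{572} = \frac{5315}{572} \approx 9.292$)
$x{\left(I,p \right)} = 1$ ($x{\left(I,p \right)} = \left(-1\right) \left(-1\right) = 1$)
$x{\left(167,-29 \right)} + s{\left(U \right)} = 1 + 202 = 203$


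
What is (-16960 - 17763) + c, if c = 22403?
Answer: -12320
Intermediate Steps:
(-16960 - 17763) + c = (-16960 - 17763) + 22403 = -34723 + 22403 = -12320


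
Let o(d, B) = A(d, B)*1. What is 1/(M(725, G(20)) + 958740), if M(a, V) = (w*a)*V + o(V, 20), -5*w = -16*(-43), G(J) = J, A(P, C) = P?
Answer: -1/1036440 ≈ -9.6484e-7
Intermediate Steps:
o(d, B) = d (o(d, B) = d*1 = d)
w = -688/5 (w = -(-16)*(-43)/5 = -⅕*688 = -688/5 ≈ -137.60)
M(a, V) = V - 688*V*a/5 (M(a, V) = (-688*a/5)*V + V = -688*V*a/5 + V = V - 688*V*a/5)
1/(M(725, G(20)) + 958740) = 1/((⅕)*20*(5 - 688*725) + 958740) = 1/((⅕)*20*(5 - 498800) + 958740) = 1/((⅕)*20*(-498795) + 958740) = 1/(-1995180 + 958740) = 1/(-1036440) = -1/1036440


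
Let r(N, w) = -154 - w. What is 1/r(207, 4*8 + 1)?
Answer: -1/187 ≈ -0.0053476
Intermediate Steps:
1/r(207, 4*8 + 1) = 1/(-154 - (4*8 + 1)) = 1/(-154 - (32 + 1)) = 1/(-154 - 1*33) = 1/(-154 - 33) = 1/(-187) = -1/187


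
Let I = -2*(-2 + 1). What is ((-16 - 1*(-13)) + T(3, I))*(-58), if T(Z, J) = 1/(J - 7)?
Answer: 928/5 ≈ 185.60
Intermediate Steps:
I = 2 (I = -2*(-1) = 2)
T(Z, J) = 1/(-7 + J)
((-16 - 1*(-13)) + T(3, I))*(-58) = ((-16 - 1*(-13)) + 1/(-7 + 2))*(-58) = ((-16 + 13) + 1/(-5))*(-58) = (-3 - ⅕)*(-58) = -16/5*(-58) = 928/5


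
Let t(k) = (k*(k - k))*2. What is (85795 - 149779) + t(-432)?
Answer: -63984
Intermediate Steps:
t(k) = 0 (t(k) = (k*0)*2 = 0*2 = 0)
(85795 - 149779) + t(-432) = (85795 - 149779) + 0 = -63984 + 0 = -63984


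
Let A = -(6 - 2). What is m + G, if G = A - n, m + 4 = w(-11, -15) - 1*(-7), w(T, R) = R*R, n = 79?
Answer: 145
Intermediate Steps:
A = -4 (A = -1*4 = -4)
w(T, R) = R²
m = 228 (m = -4 + ((-15)² - 1*(-7)) = -4 + (225 + 7) = -4 + 232 = 228)
G = -83 (G = -4 - 1*79 = -4 - 79 = -83)
m + G = 228 - 83 = 145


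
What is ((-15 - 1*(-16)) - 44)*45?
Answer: -1935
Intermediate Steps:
((-15 - 1*(-16)) - 44)*45 = ((-15 + 16) - 44)*45 = (1 - 44)*45 = -43*45 = -1935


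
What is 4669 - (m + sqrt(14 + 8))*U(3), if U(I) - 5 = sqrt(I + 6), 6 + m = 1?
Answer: 4709 - 8*sqrt(22) ≈ 4671.5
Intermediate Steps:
m = -5 (m = -6 + 1 = -5)
U(I) = 5 + sqrt(6 + I) (U(I) = 5 + sqrt(I + 6) = 5 + sqrt(6 + I))
4669 - (m + sqrt(14 + 8))*U(3) = 4669 - (-5 + sqrt(14 + 8))*(5 + sqrt(6 + 3)) = 4669 - (-5 + sqrt(22))*(5 + sqrt(9)) = 4669 - (-5 + sqrt(22))*(5 + 3) = 4669 - (-5 + sqrt(22))*8 = 4669 - (-40 + 8*sqrt(22)) = 4669 + (40 - 8*sqrt(22)) = 4709 - 8*sqrt(22)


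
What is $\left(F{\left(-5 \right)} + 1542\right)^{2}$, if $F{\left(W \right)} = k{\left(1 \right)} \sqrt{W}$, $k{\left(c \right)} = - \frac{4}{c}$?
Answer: $2377684 - 12336 i \sqrt{5} \approx 2.3777 \cdot 10^{6} - 27584.0 i$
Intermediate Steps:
$F{\left(W \right)} = - 4 \sqrt{W}$ ($F{\left(W \right)} = - \frac{4}{1} \sqrt{W} = \left(-4\right) 1 \sqrt{W} = - 4 \sqrt{W}$)
$\left(F{\left(-5 \right)} + 1542\right)^{2} = \left(- 4 \sqrt{-5} + 1542\right)^{2} = \left(- 4 i \sqrt{5} + 1542\right)^{2} = \left(1542 - 4 i \sqrt{5}\right)^{2}$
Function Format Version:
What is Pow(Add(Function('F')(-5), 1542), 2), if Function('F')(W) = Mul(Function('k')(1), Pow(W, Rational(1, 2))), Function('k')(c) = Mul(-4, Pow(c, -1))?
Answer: Add(2377684, Mul(-12336, I, Pow(5, Rational(1, 2)))) ≈ Add(2.3777e+6, Mul(-27584., I))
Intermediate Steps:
Function('F')(W) = Mul(-4, Pow(W, Rational(1, 2))) (Function('F')(W) = Mul(Mul(-4, Pow(1, -1)), Pow(W, Rational(1, 2))) = Mul(Mul(-4, 1), Pow(W, Rational(1, 2))) = Mul(-4, Pow(W, Rational(1, 2))))
Pow(Add(Function('F')(-5), 1542), 2) = Pow(Add(Mul(-4, Pow(-5, Rational(1, 2))), 1542), 2) = Pow(Add(Mul(-4, Mul(I, Pow(5, Rational(1, 2)))), 1542), 2) = Pow(Add(Mul(-4, I, Pow(5, Rational(1, 2))), 1542), 2) = Pow(Add(1542, Mul(-4, I, Pow(5, Rational(1, 2)))), 2)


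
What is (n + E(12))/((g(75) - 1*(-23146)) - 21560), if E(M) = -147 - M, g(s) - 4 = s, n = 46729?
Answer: 9314/333 ≈ 27.970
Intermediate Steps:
g(s) = 4 + s
(n + E(12))/((g(75) - 1*(-23146)) - 21560) = (46729 + (-147 - 1*12))/(((4 + 75) - 1*(-23146)) - 21560) = (46729 + (-147 - 12))/((79 + 23146) - 21560) = (46729 - 159)/(23225 - 21560) = 46570/1665 = 46570*(1/1665) = 9314/333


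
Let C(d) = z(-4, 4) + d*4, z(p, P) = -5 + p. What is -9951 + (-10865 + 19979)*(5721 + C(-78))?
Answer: 49205649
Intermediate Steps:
C(d) = -9 + 4*d (C(d) = (-5 - 4) + d*4 = -9 + 4*d)
-9951 + (-10865 + 19979)*(5721 + C(-78)) = -9951 + (-10865 + 19979)*(5721 + (-9 + 4*(-78))) = -9951 + 9114*(5721 + (-9 - 312)) = -9951 + 9114*(5721 - 321) = -9951 + 9114*5400 = -9951 + 49215600 = 49205649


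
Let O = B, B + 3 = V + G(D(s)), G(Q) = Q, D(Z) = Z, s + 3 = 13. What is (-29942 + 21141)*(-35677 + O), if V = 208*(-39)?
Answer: 385325382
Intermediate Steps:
s = 10 (s = -3 + 13 = 10)
V = -8112
B = -8105 (B = -3 + (-8112 + 10) = -3 - 8102 = -8105)
O = -8105
(-29942 + 21141)*(-35677 + O) = (-29942 + 21141)*(-35677 - 8105) = -8801*(-43782) = 385325382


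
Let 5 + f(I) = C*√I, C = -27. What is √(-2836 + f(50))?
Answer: √(-2841 - 135*√2) ≈ 55.063*I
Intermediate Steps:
f(I) = -5 - 27*√I
√(-2836 + f(50)) = √(-2836 + (-5 - 135*√2)) = √(-2841 - 135*√2)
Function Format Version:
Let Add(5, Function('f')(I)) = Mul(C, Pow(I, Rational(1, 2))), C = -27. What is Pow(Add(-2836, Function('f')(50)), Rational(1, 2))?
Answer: Pow(Add(-2841, Mul(-135, Pow(2, Rational(1, 2)))), Rational(1, 2)) ≈ Mul(55.063, I)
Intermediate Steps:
Function('f')(I) = Add(-5, Mul(-27, Pow(I, Rational(1, 2))))
Pow(Add(-2836, Function('f')(50)), Rational(1, 2)) = Pow(Add(-2836, Add(-5, Mul(-27, Pow(50, Rational(1, 2))))), Rational(1, 2)) = Pow(Add(-2836, Add(-5, Mul(-27, Mul(5, Pow(2, Rational(1, 2)))))), Rational(1, 2)) = Pow(Add(-2836, Add(-5, Mul(-135, Pow(2, Rational(1, 2))))), Rational(1, 2)) = Pow(Add(-2841, Mul(-135, Pow(2, Rational(1, 2)))), Rational(1, 2))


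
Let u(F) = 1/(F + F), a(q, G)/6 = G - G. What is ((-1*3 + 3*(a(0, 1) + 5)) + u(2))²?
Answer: 2401/16 ≈ 150.06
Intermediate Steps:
a(q, G) = 0 (a(q, G) = 6*(G - G) = 6*0 = 0)
u(F) = 1/(2*F)
((-1*3 + 3*(a(0, 1) + 5)) + u(2))² = ((-1*3 + 3*(0 + 5)) + (½)/2)² = ((-3 + 3*5) + (½)*(½))² = ((-3 + 15) + ¼)² = (12 + ¼)² = (49/4)² = 2401/16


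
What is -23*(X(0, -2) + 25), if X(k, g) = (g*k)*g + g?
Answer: -529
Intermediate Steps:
X(k, g) = g + k*g**2 (X(k, g) = k*g**2 + g = g + k*g**2)
-23*(X(0, -2) + 25) = -23*(-2*(1 - 2*0) + 25) = -23*(-2*(1 + 0) + 25) = -23*(-2*1 + 25) = -23*(-2 + 25) = -23*23 = -529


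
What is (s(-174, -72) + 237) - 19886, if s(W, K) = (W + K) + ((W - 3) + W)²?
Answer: 103306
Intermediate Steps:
s(W, K) = K + W + (-3 + 2*W)² (s(W, K) = (K + W) + ((-3 + W) + W)² = (K + W) + (-3 + 2*W)² = K + W + (-3 + 2*W)²)
(s(-174, -72) + 237) - 19886 = ((-72 - 174 + (-3 + 2*(-174))²) + 237) - 19886 = ((-72 - 174 + (-3 - 348)²) + 237) - 19886 = ((-72 - 174 + (-351)²) + 237) - 19886 = ((-72 - 174 + 123201) + 237) - 19886 = (122955 + 237) - 19886 = 123192 - 19886 = 103306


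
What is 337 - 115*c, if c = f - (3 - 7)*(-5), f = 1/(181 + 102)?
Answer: 746156/283 ≈ 2636.6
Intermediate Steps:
f = 1/283 ≈ 0.0035336
c = -5659/283 (c = 1/283 - (3 - 7)*(-5) = 1/283 - (-4)*(-5) = 1/283 - 1*20 = 1/283 - 20 = -5659/283 ≈ -19.996)
337 - 115*c = 337 - 115*(-5659/283) = 337 + 650785/283 = 746156/283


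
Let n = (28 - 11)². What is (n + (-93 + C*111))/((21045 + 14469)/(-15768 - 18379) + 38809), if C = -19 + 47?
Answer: 112821688/1325175409 ≈ 0.085137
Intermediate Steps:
C = 28
n = 289 (n = 17² = 289)
(n + (-93 + C*111))/((21045 + 14469)/(-15768 - 18379) + 38809) = (289 + (-93 + 28*111))/((21045 + 14469)/(-15768 - 18379) + 38809) = (289 + (-93 + 3108))/(35514/(-34147) + 38809) = (289 + 3015)/(35514*(-1/34147) + 38809) = 3304/(-35514/34147 + 38809) = 3304/(1325175409/34147) = 3304*(34147/1325175409) = 112821688/1325175409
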